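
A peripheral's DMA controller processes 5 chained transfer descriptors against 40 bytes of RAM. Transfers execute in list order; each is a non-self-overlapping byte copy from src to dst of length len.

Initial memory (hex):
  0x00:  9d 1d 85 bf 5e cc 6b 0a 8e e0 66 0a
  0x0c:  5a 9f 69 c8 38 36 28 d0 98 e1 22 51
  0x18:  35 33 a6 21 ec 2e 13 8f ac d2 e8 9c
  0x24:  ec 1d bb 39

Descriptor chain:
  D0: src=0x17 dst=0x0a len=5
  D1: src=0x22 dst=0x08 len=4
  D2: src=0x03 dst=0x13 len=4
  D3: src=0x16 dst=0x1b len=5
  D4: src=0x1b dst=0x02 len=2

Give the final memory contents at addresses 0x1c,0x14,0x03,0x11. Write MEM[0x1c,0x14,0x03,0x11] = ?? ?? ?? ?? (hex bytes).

D0: mem[0x0a..0x0e] <- [51 35 33 a6 21]
D1: mem[0x08..0x0b] <- [e8 9c ec 1d]
D2: mem[0x13..0x16] <- [bf 5e cc 6b]
D3: mem[0x1b..0x1f] <- [6b 51 35 33 a6]
D4: mem[0x02..0x03] <- [6b 51]
query mem[0x1c]=0x51, mem[0x14]=0x5e, mem[0x03]=0x51, mem[0x11]=0x36

MEM[0x1c,0x14,0x03,0x11] = 51 5e 51 36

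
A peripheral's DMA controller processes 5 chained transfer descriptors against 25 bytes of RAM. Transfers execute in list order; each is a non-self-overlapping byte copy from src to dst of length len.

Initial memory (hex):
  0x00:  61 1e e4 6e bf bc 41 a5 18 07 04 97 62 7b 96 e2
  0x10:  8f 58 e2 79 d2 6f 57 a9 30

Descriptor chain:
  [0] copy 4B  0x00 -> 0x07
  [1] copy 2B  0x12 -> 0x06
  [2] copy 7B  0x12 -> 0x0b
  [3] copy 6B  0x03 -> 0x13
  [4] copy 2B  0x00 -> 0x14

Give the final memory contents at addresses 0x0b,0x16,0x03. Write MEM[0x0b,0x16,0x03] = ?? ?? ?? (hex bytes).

MEM[0x0b,0x16,0x03] = e2 e2 6e

  after D0: wrote 4B at 0x07 = 611ee46e
  after D1: wrote 2B at 0x06 = e279
  after D2: wrote 7B at 0x0b = e279d26f57a930
  after D3: wrote 6B at 0x13 = 6ebfbce2791e
  after D4: wrote 2B at 0x14 = 611e
query mem[0x0b]=0xe2, mem[0x16]=0xe2, mem[0x03]=0x6e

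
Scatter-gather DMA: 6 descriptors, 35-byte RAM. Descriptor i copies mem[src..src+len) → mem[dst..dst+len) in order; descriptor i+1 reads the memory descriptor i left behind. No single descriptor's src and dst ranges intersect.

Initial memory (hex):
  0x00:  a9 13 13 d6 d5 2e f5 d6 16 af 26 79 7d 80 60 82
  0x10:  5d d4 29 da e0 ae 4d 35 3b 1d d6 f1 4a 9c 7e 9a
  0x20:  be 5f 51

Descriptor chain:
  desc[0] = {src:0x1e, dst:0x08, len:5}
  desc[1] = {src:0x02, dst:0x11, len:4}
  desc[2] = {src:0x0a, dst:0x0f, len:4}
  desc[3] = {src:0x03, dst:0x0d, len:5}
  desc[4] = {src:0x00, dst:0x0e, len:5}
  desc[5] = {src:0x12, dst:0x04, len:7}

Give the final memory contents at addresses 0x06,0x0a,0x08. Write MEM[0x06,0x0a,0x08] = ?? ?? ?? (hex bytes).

[0] 0x1e->0x08 len=5 : 7e 9a be 5f 51
[1] 0x02->0x11 len=4 : 13 d6 d5 2e
[2] 0x0a->0x0f len=4 : be 5f 51 80
[3] 0x03->0x0d len=5 : d6 d5 2e f5 d6
[4] 0x00->0x0e len=5 : a9 13 13 d6 d5
[5] 0x12->0x04 len=7 : d5 d5 2e ae 4d 35 3b
query mem[0x06]=0x2e, mem[0x0a]=0x3b, mem[0x08]=0x4d

MEM[0x06,0x0a,0x08] = 2e 3b 4d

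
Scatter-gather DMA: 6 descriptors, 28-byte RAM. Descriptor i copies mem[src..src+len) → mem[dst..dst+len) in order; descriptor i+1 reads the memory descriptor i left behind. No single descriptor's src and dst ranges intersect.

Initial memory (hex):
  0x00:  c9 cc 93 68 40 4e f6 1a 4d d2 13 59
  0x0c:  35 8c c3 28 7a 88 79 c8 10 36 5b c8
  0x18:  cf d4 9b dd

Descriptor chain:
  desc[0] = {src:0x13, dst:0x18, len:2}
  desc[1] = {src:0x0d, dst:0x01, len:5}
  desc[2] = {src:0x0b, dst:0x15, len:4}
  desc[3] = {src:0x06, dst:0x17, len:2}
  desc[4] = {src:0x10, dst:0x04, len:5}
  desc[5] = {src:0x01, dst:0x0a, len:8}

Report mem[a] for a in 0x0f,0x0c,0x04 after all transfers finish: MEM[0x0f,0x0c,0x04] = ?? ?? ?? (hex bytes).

  after D0: wrote 2B at 0x18 = c810
  after D1: wrote 5B at 0x01 = 8cc3287a88
  after D2: wrote 4B at 0x15 = 59358cc3
  after D3: wrote 2B at 0x17 = f61a
  after D4: wrote 5B at 0x04 = 7a8879c810
  after D5: wrote 8B at 0x0a = 8cc3287a8879c810
query mem[0x0f]=0x79, mem[0x0c]=0x28, mem[0x04]=0x7a

MEM[0x0f,0x0c,0x04] = 79 28 7a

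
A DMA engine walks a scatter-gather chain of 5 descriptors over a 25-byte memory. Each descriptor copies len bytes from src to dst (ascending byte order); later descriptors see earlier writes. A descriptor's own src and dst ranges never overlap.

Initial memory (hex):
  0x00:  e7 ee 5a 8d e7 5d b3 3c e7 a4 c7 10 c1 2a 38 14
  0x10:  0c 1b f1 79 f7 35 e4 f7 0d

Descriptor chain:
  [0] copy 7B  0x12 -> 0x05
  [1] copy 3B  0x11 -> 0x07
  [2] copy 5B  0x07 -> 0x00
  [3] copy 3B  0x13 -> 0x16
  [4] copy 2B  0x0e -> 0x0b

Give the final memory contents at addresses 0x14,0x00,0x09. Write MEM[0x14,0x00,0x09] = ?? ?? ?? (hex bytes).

MEM[0x14,0x00,0x09] = f7 1b 79

[0] 0x12->0x05 len=7 : f1 79 f7 35 e4 f7 0d
[1] 0x11->0x07 len=3 : 1b f1 79
[2] 0x07->0x00 len=5 : 1b f1 79 f7 0d
[3] 0x13->0x16 len=3 : 79 f7 35
[4] 0x0e->0x0b len=2 : 38 14
query mem[0x14]=0xf7, mem[0x00]=0x1b, mem[0x09]=0x79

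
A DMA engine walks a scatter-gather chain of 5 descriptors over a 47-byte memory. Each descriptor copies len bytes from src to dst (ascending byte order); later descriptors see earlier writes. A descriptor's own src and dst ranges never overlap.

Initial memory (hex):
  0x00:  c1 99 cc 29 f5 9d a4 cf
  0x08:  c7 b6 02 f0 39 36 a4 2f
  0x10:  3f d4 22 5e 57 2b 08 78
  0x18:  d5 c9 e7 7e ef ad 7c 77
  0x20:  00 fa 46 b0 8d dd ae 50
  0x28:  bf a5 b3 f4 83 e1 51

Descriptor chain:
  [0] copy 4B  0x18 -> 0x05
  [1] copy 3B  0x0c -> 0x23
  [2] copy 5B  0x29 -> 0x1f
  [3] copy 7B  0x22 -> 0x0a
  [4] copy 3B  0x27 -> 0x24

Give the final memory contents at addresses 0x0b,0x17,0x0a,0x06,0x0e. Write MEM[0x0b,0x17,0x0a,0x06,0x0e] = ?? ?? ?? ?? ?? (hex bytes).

#0 dst[0x05+4] := {0xd5,0xc9,0xe7,0x7e}
#1 dst[0x23+3] := {0x39,0x36,0xa4}
#2 dst[0x1f+5] := {0xa5,0xb3,0xf4,0x83,0xe1}
#3 dst[0x0a+7] := {0x83,0xe1,0x36,0xa4,0xae,0x50,0xbf}
#4 dst[0x24+3] := {0x50,0xbf,0xa5}
query mem[0x0b]=0xe1, mem[0x17]=0x78, mem[0x0a]=0x83, mem[0x06]=0xc9, mem[0x0e]=0xae

MEM[0x0b,0x17,0x0a,0x06,0x0e] = e1 78 83 c9 ae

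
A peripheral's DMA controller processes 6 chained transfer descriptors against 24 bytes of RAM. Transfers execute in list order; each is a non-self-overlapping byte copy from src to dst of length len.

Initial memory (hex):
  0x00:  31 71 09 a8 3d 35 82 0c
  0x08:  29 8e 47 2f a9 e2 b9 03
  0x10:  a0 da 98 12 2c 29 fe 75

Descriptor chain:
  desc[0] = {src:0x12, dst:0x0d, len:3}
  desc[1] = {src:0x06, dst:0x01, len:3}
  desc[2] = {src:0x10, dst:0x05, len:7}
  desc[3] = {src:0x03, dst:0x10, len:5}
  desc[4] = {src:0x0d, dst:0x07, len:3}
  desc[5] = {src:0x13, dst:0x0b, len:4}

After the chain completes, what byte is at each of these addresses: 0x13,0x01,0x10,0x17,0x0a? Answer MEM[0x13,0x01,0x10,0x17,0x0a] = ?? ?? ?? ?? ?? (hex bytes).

[0] 0x12->0x0d len=3 : 98 12 2c
[1] 0x06->0x01 len=3 : 82 0c 29
[2] 0x10->0x05 len=7 : a0 da 98 12 2c 29 fe
[3] 0x03->0x10 len=5 : 29 3d a0 da 98
[4] 0x0d->0x07 len=3 : 98 12 2c
[5] 0x13->0x0b len=4 : da 98 29 fe
query mem[0x13]=0xda, mem[0x01]=0x82, mem[0x10]=0x29, mem[0x17]=0x75, mem[0x0a]=0x29

MEM[0x13,0x01,0x10,0x17,0x0a] = da 82 29 75 29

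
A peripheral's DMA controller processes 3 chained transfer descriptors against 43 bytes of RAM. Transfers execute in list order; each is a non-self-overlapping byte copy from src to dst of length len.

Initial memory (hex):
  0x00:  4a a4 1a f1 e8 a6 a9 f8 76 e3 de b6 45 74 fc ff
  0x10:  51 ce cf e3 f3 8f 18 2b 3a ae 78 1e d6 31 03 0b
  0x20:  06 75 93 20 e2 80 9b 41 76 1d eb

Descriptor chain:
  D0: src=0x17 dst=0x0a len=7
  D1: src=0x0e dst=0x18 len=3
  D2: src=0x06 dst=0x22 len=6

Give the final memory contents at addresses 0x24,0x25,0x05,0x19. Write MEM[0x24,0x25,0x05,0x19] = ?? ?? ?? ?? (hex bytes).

MEM[0x24,0x25,0x05,0x19] = 76 e3 a6 d6

  after D0: wrote 7B at 0x0a = 2b3aae781ed631
  after D1: wrote 3B at 0x18 = 1ed631
  after D2: wrote 6B at 0x22 = a9f876e32b3a
query mem[0x24]=0x76, mem[0x25]=0xe3, mem[0x05]=0xa6, mem[0x19]=0xd6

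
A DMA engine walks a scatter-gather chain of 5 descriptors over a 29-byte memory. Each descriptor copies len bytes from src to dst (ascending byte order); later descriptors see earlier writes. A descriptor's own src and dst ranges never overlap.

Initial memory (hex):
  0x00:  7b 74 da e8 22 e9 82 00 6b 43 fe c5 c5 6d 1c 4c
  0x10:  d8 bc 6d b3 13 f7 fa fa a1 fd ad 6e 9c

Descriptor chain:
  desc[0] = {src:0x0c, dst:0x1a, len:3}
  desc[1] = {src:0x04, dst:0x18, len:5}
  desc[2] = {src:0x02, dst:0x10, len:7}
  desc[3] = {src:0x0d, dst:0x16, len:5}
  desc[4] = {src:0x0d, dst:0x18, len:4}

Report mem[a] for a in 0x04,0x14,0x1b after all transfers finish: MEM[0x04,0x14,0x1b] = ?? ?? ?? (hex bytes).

MEM[0x04,0x14,0x1b] = 22 82 da

  after D0: wrote 3B at 0x1a = c56d1c
  after D1: wrote 5B at 0x18 = 22e982006b
  after D2: wrote 7B at 0x10 = dae822e982006b
  after D3: wrote 5B at 0x16 = 6d1c4cdae8
  after D4: wrote 4B at 0x18 = 6d1c4cda
query mem[0x04]=0x22, mem[0x14]=0x82, mem[0x1b]=0xda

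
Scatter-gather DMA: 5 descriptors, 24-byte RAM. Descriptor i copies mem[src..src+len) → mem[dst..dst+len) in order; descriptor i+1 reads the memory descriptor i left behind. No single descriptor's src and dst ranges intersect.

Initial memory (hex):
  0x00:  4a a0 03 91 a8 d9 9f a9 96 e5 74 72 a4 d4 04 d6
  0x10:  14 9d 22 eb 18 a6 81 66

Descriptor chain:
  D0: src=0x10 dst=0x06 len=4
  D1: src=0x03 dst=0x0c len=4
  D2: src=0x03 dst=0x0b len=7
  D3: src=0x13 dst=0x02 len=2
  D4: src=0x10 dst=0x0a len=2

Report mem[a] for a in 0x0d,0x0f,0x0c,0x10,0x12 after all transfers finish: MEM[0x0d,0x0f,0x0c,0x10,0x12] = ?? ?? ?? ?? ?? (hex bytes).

D0: mem[0x06..0x09] <- [14 9d 22 eb]
D1: mem[0x0c..0x0f] <- [91 a8 d9 14]
D2: mem[0x0b..0x11] <- [91 a8 d9 14 9d 22 eb]
D3: mem[0x02..0x03] <- [eb 18]
D4: mem[0x0a..0x0b] <- [22 eb]
query mem[0x0d]=0xd9, mem[0x0f]=0x9d, mem[0x0c]=0xa8, mem[0x10]=0x22, mem[0x12]=0x22

MEM[0x0d,0x0f,0x0c,0x10,0x12] = d9 9d a8 22 22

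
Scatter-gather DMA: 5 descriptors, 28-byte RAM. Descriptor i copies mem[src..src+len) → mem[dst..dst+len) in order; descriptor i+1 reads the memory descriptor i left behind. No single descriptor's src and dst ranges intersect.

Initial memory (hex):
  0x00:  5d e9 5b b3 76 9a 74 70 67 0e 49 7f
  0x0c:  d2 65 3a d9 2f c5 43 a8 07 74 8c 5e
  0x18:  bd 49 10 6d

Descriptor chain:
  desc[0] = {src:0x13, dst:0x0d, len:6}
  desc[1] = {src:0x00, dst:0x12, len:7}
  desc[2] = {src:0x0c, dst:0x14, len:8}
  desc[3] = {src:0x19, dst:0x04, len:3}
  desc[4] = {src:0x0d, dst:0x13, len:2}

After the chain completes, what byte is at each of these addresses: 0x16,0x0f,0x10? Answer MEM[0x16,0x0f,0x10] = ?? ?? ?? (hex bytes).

D0: mem[0x0d..0x12] <- [a8 07 74 8c 5e bd]
D1: mem[0x12..0x18] <- [5d e9 5b b3 76 9a 74]
D2: mem[0x14..0x1b] <- [d2 a8 07 74 8c 5e 5d e9]
D3: mem[0x04..0x06] <- [5e 5d e9]
D4: mem[0x13..0x14] <- [a8 07]
query mem[0x16]=0x07, mem[0x0f]=0x74, mem[0x10]=0x8c

MEM[0x16,0x0f,0x10] = 07 74 8c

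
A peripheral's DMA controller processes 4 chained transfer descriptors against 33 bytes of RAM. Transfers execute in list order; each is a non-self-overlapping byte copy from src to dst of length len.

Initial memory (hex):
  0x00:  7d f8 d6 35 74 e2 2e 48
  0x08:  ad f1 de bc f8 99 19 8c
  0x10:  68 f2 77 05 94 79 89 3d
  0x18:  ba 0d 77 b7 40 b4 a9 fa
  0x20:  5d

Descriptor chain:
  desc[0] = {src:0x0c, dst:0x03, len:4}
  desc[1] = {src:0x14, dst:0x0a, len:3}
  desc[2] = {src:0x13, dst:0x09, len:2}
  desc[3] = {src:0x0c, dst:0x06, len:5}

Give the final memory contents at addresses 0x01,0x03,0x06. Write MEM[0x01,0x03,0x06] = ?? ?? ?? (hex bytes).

#0 dst[0x03+4] := {0xf8,0x99,0x19,0x8c}
#1 dst[0x0a+3] := {0x94,0x79,0x89}
#2 dst[0x09+2] := {0x05,0x94}
#3 dst[0x06+5] := {0x89,0x99,0x19,0x8c,0x68}
query mem[0x01]=0xf8, mem[0x03]=0xf8, mem[0x06]=0x89

MEM[0x01,0x03,0x06] = f8 f8 89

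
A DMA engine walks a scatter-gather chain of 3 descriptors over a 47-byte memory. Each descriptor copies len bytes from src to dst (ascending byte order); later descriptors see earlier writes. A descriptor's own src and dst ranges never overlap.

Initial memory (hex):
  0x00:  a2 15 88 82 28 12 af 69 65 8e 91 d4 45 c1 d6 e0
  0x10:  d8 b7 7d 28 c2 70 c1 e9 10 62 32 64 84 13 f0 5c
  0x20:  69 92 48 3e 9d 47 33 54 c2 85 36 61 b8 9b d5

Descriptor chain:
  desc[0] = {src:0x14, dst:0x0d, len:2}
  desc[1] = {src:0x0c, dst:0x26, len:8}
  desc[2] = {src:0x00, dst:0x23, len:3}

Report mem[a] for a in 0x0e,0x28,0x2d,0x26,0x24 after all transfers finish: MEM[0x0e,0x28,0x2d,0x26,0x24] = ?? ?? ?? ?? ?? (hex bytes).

[0] 0x14->0x0d len=2 : c2 70
[1] 0x0c->0x26 len=8 : 45 c2 70 e0 d8 b7 7d 28
[2] 0x00->0x23 len=3 : a2 15 88
query mem[0x0e]=0x70, mem[0x28]=0x70, mem[0x2d]=0x28, mem[0x26]=0x45, mem[0x24]=0x15

MEM[0x0e,0x28,0x2d,0x26,0x24] = 70 70 28 45 15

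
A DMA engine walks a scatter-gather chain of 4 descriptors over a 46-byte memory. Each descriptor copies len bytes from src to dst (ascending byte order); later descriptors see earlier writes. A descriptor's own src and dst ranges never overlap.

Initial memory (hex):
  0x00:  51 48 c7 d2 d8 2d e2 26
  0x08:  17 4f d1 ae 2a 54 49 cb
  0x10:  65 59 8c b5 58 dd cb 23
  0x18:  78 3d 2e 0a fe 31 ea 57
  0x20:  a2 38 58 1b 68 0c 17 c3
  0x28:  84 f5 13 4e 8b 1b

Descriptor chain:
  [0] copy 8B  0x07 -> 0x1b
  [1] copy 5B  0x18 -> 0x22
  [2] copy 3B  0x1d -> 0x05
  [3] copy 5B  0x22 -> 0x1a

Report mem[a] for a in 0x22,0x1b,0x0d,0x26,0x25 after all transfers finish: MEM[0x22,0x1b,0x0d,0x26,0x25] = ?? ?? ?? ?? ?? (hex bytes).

MEM[0x22,0x1b,0x0d,0x26,0x25] = 78 3d 54 17 26

[0] 0x07->0x1b len=8 : 26 17 4f d1 ae 2a 54 49
[1] 0x18->0x22 len=5 : 78 3d 2e 26 17
[2] 0x1d->0x05 len=3 : 4f d1 ae
[3] 0x22->0x1a len=5 : 78 3d 2e 26 17
query mem[0x22]=0x78, mem[0x1b]=0x3d, mem[0x0d]=0x54, mem[0x26]=0x17, mem[0x25]=0x26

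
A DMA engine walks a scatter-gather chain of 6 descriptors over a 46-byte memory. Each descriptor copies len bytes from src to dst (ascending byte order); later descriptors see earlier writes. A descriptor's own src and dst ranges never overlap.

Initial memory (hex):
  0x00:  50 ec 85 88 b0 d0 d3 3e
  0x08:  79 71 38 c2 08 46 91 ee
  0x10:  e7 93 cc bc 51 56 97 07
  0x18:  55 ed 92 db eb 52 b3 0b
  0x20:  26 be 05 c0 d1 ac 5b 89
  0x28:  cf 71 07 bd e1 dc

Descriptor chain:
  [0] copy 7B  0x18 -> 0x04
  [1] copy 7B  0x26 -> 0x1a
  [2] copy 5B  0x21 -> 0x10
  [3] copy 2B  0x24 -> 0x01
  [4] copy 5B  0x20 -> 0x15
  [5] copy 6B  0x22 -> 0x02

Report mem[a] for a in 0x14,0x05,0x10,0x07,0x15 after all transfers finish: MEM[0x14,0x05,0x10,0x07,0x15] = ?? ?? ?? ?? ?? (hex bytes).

MEM[0x14,0x05,0x10,0x07,0x15] = ac ac be 89 e1

D0: mem[0x04..0x0a] <- [55 ed 92 db eb 52 b3]
D1: mem[0x1a..0x20] <- [5b 89 cf 71 07 bd e1]
D2: mem[0x10..0x14] <- [be 05 c0 d1 ac]
D3: mem[0x01..0x02] <- [d1 ac]
D4: mem[0x15..0x19] <- [e1 be 05 c0 d1]
D5: mem[0x02..0x07] <- [05 c0 d1 ac 5b 89]
query mem[0x14]=0xac, mem[0x05]=0xac, mem[0x10]=0xbe, mem[0x07]=0x89, mem[0x15]=0xe1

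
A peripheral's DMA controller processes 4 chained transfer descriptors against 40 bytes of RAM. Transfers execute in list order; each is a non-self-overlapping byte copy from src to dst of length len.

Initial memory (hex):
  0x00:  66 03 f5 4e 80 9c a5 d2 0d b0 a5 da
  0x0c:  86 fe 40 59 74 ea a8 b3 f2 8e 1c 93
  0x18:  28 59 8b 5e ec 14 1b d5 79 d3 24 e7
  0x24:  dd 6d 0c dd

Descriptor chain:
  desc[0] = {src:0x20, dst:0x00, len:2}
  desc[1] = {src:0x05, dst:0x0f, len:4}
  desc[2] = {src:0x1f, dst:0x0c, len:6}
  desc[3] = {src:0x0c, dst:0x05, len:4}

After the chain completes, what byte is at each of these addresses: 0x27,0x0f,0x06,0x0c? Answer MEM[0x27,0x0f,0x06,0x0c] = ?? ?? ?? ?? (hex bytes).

D0: mem[0x00..0x01] <- [79 d3]
D1: mem[0x0f..0x12] <- [9c a5 d2 0d]
D2: mem[0x0c..0x11] <- [d5 79 d3 24 e7 dd]
D3: mem[0x05..0x08] <- [d5 79 d3 24]
query mem[0x27]=0xdd, mem[0x0f]=0x24, mem[0x06]=0x79, mem[0x0c]=0xd5

MEM[0x27,0x0f,0x06,0x0c] = dd 24 79 d5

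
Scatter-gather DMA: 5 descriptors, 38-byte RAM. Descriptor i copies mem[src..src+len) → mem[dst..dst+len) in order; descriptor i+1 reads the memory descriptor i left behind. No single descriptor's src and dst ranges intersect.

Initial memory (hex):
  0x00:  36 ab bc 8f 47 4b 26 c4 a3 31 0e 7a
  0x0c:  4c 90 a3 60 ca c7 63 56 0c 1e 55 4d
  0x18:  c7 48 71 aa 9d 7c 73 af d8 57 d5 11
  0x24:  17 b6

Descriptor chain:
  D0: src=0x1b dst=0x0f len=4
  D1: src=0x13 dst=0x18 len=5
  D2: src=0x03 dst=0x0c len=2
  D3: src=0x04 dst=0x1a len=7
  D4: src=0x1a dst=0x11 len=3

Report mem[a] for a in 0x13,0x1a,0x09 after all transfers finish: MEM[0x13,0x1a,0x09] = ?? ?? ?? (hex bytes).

MEM[0x13,0x1a,0x09] = 26 47 31

  after D0: wrote 4B at 0x0f = aa9d7c73
  after D1: wrote 5B at 0x18 = 560c1e554d
  after D2: wrote 2B at 0x0c = 8f47
  after D3: wrote 7B at 0x1a = 474b26c4a3310e
  after D4: wrote 3B at 0x11 = 474b26
query mem[0x13]=0x26, mem[0x1a]=0x47, mem[0x09]=0x31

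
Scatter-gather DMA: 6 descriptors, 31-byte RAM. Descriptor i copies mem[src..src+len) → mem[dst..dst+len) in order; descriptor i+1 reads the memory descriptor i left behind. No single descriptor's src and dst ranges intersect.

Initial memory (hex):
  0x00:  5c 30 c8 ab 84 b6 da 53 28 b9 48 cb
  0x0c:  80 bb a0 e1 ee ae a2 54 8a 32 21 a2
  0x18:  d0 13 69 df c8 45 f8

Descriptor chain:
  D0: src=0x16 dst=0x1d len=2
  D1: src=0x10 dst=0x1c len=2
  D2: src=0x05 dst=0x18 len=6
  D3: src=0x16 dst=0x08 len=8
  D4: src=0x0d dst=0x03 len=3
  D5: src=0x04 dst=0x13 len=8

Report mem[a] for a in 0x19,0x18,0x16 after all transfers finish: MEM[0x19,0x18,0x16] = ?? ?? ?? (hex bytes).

D0: mem[0x1d..0x1e] <- [21 a2]
D1: mem[0x1c..0x1d] <- [ee ae]
D2: mem[0x18..0x1d] <- [b6 da 53 28 b9 48]
D3: mem[0x08..0x0f] <- [21 a2 b6 da 53 28 b9 48]
D4: mem[0x03..0x05] <- [28 b9 48]
D5: mem[0x13..0x1a] <- [b9 48 da 53 21 a2 b6 da]
query mem[0x19]=0xb6, mem[0x18]=0xa2, mem[0x16]=0x53

MEM[0x19,0x18,0x16] = b6 a2 53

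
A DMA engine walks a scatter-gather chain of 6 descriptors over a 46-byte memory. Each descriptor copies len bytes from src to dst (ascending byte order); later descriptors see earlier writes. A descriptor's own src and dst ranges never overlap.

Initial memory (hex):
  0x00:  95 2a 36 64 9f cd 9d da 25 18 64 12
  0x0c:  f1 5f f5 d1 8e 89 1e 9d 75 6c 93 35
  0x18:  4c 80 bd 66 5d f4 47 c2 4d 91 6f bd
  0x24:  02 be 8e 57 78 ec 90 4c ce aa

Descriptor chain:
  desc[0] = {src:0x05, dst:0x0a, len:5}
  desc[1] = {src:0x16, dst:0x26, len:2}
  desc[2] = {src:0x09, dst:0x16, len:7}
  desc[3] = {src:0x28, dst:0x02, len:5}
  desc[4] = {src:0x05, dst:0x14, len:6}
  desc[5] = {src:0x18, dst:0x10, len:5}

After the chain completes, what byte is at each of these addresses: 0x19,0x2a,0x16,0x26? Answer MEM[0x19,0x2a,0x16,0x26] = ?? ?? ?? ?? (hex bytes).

MEM[0x19,0x2a,0x16,0x26] = cd 90 da 93

#0 dst[0x0a+5] := {0xcd,0x9d,0xda,0x25,0x18}
#1 dst[0x26+2] := {0x93,0x35}
#2 dst[0x16+7] := {0x18,0xcd,0x9d,0xda,0x25,0x18,0xd1}
#3 dst[0x02+5] := {0x78,0xec,0x90,0x4c,0xce}
#4 dst[0x14+6] := {0x4c,0xce,0xda,0x25,0x18,0xcd}
#5 dst[0x10+5] := {0x18,0xcd,0x25,0x18,0xd1}
query mem[0x19]=0xcd, mem[0x2a]=0x90, mem[0x16]=0xda, mem[0x26]=0x93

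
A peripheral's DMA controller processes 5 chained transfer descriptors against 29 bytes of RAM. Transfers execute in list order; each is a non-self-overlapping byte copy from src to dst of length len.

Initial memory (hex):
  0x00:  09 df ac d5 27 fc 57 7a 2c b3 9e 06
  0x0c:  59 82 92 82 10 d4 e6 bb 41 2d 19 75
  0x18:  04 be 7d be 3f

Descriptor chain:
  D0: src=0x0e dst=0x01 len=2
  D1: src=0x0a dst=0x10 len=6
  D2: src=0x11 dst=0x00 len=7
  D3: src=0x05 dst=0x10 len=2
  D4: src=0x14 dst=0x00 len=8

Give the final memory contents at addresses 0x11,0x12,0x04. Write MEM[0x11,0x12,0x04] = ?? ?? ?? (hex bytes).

#0 dst[0x01+2] := {0x92,0x82}
#1 dst[0x10+6] := {0x9e,0x06,0x59,0x82,0x92,0x82}
#2 dst[0x00+7] := {0x06,0x59,0x82,0x92,0x82,0x19,0x75}
#3 dst[0x10+2] := {0x19,0x75}
#4 dst[0x00+8] := {0x92,0x82,0x19,0x75,0x04,0xbe,0x7d,0xbe}
query mem[0x11]=0x75, mem[0x12]=0x59, mem[0x04]=0x04

MEM[0x11,0x12,0x04] = 75 59 04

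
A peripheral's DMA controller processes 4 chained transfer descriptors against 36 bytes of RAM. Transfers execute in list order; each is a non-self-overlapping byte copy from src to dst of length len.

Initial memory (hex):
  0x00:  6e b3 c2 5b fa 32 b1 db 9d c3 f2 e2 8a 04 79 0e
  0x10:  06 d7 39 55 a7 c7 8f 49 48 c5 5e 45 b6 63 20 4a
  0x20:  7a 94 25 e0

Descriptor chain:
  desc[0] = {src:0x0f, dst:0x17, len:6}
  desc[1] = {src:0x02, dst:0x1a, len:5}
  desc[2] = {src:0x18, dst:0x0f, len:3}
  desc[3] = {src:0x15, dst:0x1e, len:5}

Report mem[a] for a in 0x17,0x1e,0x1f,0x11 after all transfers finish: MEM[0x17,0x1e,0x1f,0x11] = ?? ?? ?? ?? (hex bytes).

D0: mem[0x17..0x1c] <- [0e 06 d7 39 55 a7]
D1: mem[0x1a..0x1e] <- [c2 5b fa 32 b1]
D2: mem[0x0f..0x11] <- [06 d7 c2]
D3: mem[0x1e..0x22] <- [c7 8f 0e 06 d7]
query mem[0x17]=0x0e, mem[0x1e]=0xc7, mem[0x1f]=0x8f, mem[0x11]=0xc2

MEM[0x17,0x1e,0x1f,0x11] = 0e c7 8f c2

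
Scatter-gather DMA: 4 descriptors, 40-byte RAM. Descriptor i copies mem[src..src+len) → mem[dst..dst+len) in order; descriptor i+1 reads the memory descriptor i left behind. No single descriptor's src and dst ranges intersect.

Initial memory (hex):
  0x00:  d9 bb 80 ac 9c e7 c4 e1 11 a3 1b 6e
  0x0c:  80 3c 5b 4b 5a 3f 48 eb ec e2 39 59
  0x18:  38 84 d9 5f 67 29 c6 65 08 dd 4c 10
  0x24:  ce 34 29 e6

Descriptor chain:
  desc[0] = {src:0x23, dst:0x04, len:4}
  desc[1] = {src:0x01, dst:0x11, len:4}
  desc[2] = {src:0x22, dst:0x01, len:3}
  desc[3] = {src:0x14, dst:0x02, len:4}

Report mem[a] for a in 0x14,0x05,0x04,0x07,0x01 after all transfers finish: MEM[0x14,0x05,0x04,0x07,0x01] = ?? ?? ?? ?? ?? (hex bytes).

MEM[0x14,0x05,0x04,0x07,0x01] = 10 59 39 29 4c

D0: mem[0x04..0x07] <- [10 ce 34 29]
D1: mem[0x11..0x14] <- [bb 80 ac 10]
D2: mem[0x01..0x03] <- [4c 10 ce]
D3: mem[0x02..0x05] <- [10 e2 39 59]
query mem[0x14]=0x10, mem[0x05]=0x59, mem[0x04]=0x39, mem[0x07]=0x29, mem[0x01]=0x4c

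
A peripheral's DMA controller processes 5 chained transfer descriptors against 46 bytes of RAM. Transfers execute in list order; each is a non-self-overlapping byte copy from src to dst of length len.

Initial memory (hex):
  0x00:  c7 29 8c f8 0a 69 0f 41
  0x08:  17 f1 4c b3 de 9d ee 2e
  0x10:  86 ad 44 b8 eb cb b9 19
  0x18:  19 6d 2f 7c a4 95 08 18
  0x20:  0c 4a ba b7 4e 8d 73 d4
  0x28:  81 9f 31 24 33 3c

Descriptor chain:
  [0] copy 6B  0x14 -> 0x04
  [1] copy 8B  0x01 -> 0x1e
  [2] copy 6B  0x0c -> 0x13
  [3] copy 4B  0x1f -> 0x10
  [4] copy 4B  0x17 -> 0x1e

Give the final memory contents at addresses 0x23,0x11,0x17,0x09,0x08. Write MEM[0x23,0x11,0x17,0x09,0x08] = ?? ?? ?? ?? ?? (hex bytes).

MEM[0x23,0x11,0x17,0x09,0x08] = b9 f8 86 6d 19

D0: mem[0x04..0x09] <- [eb cb b9 19 19 6d]
D1: mem[0x1e..0x25] <- [29 8c f8 eb cb b9 19 19]
D2: mem[0x13..0x18] <- [de 9d ee 2e 86 ad]
D3: mem[0x10..0x13] <- [8c f8 eb cb]
D4: mem[0x1e..0x21] <- [86 ad 6d 2f]
query mem[0x23]=0xb9, mem[0x11]=0xf8, mem[0x17]=0x86, mem[0x09]=0x6d, mem[0x08]=0x19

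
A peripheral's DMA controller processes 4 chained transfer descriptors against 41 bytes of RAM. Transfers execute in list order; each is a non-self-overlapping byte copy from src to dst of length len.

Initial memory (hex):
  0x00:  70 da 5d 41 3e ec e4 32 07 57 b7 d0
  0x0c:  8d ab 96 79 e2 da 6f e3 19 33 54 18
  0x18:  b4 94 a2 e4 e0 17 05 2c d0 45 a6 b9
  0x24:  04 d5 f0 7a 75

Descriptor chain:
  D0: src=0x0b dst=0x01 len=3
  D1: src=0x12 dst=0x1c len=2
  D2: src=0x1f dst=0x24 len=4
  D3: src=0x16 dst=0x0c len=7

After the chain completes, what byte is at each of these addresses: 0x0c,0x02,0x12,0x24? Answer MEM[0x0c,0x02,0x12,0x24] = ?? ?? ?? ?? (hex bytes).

MEM[0x0c,0x02,0x12,0x24] = 54 8d 6f 2c

  after D0: wrote 3B at 0x01 = d08dab
  after D1: wrote 2B at 0x1c = 6fe3
  after D2: wrote 4B at 0x24 = 2cd045a6
  after D3: wrote 7B at 0x0c = 5418b494a2e46f
query mem[0x0c]=0x54, mem[0x02]=0x8d, mem[0x12]=0x6f, mem[0x24]=0x2c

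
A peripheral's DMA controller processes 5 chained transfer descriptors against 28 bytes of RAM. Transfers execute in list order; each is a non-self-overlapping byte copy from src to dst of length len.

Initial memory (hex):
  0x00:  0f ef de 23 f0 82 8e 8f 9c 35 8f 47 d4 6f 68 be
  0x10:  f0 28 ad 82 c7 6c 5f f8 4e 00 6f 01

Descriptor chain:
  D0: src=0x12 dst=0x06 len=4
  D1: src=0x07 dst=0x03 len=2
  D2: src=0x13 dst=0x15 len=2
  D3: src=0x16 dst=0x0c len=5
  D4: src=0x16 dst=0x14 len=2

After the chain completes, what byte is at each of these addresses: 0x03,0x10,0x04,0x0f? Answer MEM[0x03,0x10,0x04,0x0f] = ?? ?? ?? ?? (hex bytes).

MEM[0x03,0x10,0x04,0x0f] = 82 6f c7 00

[0] 0x12->0x06 len=4 : ad 82 c7 6c
[1] 0x07->0x03 len=2 : 82 c7
[2] 0x13->0x15 len=2 : 82 c7
[3] 0x16->0x0c len=5 : c7 f8 4e 00 6f
[4] 0x16->0x14 len=2 : c7 f8
query mem[0x03]=0x82, mem[0x10]=0x6f, mem[0x04]=0xc7, mem[0x0f]=0x00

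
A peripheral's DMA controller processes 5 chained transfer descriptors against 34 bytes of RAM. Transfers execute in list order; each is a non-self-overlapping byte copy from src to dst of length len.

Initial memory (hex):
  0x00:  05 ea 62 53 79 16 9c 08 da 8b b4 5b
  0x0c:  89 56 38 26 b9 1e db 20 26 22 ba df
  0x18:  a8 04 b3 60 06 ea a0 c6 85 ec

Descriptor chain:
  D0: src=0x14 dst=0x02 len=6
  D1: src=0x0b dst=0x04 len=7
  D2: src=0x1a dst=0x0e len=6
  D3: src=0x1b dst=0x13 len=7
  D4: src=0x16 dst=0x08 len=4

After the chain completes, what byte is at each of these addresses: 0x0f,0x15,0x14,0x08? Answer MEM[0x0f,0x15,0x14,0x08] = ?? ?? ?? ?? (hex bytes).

MEM[0x0f,0x15,0x14,0x08] = 60 ea 06 a0

D0: mem[0x02..0x07] <- [26 22 ba df a8 04]
D1: mem[0x04..0x0a] <- [5b 89 56 38 26 b9 1e]
D2: mem[0x0e..0x13] <- [b3 60 06 ea a0 c6]
D3: mem[0x13..0x19] <- [60 06 ea a0 c6 85 ec]
D4: mem[0x08..0x0b] <- [a0 c6 85 ec]
query mem[0x0f]=0x60, mem[0x15]=0xea, mem[0x14]=0x06, mem[0x08]=0xa0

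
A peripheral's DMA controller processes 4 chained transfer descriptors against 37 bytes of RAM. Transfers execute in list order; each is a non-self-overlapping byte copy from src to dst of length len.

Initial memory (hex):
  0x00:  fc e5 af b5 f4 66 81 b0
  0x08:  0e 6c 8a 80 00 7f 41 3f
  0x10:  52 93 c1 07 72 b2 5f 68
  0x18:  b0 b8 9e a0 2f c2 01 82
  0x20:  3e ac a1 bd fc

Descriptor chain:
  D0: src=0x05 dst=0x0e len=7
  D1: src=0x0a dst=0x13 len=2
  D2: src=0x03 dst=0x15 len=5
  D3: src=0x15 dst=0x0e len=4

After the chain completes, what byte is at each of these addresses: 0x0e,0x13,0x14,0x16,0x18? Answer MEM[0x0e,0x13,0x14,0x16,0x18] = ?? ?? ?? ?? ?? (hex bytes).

  after D0: wrote 7B at 0x0e = 6681b00e6c8a80
  after D1: wrote 2B at 0x13 = 8a80
  after D2: wrote 5B at 0x15 = b5f46681b0
  after D3: wrote 4B at 0x0e = b5f46681
query mem[0x0e]=0xb5, mem[0x13]=0x8a, mem[0x14]=0x80, mem[0x16]=0xf4, mem[0x18]=0x81

MEM[0x0e,0x13,0x14,0x16,0x18] = b5 8a 80 f4 81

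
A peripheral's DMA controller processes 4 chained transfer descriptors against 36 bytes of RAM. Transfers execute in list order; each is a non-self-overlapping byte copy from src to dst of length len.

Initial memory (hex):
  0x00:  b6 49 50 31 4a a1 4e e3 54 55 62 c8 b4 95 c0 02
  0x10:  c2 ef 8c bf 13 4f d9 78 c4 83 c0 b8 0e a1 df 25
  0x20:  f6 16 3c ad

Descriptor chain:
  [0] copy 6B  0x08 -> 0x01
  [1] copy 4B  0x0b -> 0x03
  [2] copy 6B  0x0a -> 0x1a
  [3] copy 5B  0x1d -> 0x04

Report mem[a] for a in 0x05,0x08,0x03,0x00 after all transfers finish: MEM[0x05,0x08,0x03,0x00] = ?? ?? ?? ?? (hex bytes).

MEM[0x05,0x08,0x03,0x00] = c0 16 c8 b6

#0 dst[0x01+6] := {0x54,0x55,0x62,0xc8,0xb4,0x95}
#1 dst[0x03+4] := {0xc8,0xb4,0x95,0xc0}
#2 dst[0x1a+6] := {0x62,0xc8,0xb4,0x95,0xc0,0x02}
#3 dst[0x04+5] := {0x95,0xc0,0x02,0xf6,0x16}
query mem[0x05]=0xc0, mem[0x08]=0x16, mem[0x03]=0xc8, mem[0x00]=0xb6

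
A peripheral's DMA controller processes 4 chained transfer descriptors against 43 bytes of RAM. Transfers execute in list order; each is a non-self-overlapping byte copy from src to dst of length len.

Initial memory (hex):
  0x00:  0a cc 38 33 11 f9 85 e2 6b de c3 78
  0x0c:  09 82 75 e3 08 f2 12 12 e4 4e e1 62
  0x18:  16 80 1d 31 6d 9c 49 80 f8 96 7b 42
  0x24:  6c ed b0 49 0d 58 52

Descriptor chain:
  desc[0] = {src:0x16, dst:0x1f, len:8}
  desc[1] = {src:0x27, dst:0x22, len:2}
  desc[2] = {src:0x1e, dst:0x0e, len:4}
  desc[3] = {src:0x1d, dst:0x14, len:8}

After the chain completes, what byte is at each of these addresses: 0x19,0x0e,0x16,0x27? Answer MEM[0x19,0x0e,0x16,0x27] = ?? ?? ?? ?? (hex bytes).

[0] 0x16->0x1f len=8 : e1 62 16 80 1d 31 6d 9c
[1] 0x27->0x22 len=2 : 49 0d
[2] 0x1e->0x0e len=4 : 49 e1 62 16
[3] 0x1d->0x14 len=8 : 9c 49 e1 62 16 49 0d 31
query mem[0x19]=0x49, mem[0x0e]=0x49, mem[0x16]=0xe1, mem[0x27]=0x49

MEM[0x19,0x0e,0x16,0x27] = 49 49 e1 49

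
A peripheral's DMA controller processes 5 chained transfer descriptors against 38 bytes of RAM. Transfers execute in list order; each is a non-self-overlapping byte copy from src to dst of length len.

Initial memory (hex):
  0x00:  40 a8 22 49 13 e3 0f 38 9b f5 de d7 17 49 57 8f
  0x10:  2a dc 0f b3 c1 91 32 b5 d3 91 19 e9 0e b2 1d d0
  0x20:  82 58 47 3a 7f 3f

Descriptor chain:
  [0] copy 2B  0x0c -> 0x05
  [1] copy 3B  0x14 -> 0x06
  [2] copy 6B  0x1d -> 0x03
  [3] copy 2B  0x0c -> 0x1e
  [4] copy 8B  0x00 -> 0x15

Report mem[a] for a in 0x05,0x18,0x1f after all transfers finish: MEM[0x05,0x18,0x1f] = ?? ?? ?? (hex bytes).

  after D0: wrote 2B at 0x05 = 1749
  after D1: wrote 3B at 0x06 = c19132
  after D2: wrote 6B at 0x03 = b21dd0825847
  after D3: wrote 2B at 0x1e = 1749
  after D4: wrote 8B at 0x15 = 40a822b21dd08258
query mem[0x05]=0xd0, mem[0x18]=0xb2, mem[0x1f]=0x49

MEM[0x05,0x18,0x1f] = d0 b2 49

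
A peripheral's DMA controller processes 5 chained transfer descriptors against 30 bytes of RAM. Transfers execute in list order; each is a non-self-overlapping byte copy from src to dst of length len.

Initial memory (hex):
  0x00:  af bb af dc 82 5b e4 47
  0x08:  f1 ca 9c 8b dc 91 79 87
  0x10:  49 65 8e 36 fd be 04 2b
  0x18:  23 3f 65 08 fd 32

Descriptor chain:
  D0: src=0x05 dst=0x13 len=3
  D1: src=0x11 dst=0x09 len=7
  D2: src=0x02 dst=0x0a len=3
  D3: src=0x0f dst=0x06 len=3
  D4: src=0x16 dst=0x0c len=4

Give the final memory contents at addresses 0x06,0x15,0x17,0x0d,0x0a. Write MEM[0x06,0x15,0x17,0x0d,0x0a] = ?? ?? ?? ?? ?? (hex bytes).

MEM[0x06,0x15,0x17,0x0d,0x0a] = 2b 47 2b 2b af

[0] 0x05->0x13 len=3 : 5b e4 47
[1] 0x11->0x09 len=7 : 65 8e 5b e4 47 04 2b
[2] 0x02->0x0a len=3 : af dc 82
[3] 0x0f->0x06 len=3 : 2b 49 65
[4] 0x16->0x0c len=4 : 04 2b 23 3f
query mem[0x06]=0x2b, mem[0x15]=0x47, mem[0x17]=0x2b, mem[0x0d]=0x2b, mem[0x0a]=0xaf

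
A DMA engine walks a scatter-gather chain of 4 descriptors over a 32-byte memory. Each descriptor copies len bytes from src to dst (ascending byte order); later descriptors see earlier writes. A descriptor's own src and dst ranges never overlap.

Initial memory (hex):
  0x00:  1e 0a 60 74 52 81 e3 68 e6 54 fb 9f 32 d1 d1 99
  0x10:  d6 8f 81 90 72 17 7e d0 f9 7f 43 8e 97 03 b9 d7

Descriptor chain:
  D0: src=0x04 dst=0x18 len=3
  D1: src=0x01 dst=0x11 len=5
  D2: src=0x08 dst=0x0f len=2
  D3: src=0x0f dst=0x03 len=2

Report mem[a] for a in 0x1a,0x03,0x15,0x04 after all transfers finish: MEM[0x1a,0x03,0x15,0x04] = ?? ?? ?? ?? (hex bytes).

MEM[0x1a,0x03,0x15,0x04] = e3 e6 81 54

[0] 0x04->0x18 len=3 : 52 81 e3
[1] 0x01->0x11 len=5 : 0a 60 74 52 81
[2] 0x08->0x0f len=2 : e6 54
[3] 0x0f->0x03 len=2 : e6 54
query mem[0x1a]=0xe3, mem[0x03]=0xe6, mem[0x15]=0x81, mem[0x04]=0x54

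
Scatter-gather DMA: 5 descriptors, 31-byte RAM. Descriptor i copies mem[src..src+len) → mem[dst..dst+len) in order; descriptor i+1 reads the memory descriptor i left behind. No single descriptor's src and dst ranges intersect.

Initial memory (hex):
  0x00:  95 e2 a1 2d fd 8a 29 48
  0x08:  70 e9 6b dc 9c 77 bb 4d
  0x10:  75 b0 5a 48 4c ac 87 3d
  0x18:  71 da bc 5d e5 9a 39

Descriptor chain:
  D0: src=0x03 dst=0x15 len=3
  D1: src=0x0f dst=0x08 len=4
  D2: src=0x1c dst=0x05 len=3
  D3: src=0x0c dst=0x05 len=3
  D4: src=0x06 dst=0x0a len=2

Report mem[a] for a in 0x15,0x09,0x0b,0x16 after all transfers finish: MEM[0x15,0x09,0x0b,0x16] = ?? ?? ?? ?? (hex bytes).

  after D0: wrote 3B at 0x15 = 2dfd8a
  after D1: wrote 4B at 0x08 = 4d75b05a
  after D2: wrote 3B at 0x05 = e59a39
  after D3: wrote 3B at 0x05 = 9c77bb
  after D4: wrote 2B at 0x0a = 77bb
query mem[0x15]=0x2d, mem[0x09]=0x75, mem[0x0b]=0xbb, mem[0x16]=0xfd

MEM[0x15,0x09,0x0b,0x16] = 2d 75 bb fd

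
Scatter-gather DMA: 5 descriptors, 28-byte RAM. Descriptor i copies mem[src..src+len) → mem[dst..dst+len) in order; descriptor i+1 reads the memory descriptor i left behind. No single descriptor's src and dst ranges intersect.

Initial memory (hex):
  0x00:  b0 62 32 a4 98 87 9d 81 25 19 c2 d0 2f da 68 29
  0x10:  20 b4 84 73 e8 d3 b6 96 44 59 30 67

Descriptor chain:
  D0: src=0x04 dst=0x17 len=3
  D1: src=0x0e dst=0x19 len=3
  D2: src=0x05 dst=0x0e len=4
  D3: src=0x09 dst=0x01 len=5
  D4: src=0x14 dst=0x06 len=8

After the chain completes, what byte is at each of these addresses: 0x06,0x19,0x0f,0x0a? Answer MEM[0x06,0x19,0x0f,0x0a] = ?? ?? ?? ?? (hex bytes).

MEM[0x06,0x19,0x0f,0x0a] = e8 68 9d 87

D0: mem[0x17..0x19] <- [98 87 9d]
D1: mem[0x19..0x1b] <- [68 29 20]
D2: mem[0x0e..0x11] <- [87 9d 81 25]
D3: mem[0x01..0x05] <- [19 c2 d0 2f da]
D4: mem[0x06..0x0d] <- [e8 d3 b6 98 87 68 29 20]
query mem[0x06]=0xe8, mem[0x19]=0x68, mem[0x0f]=0x9d, mem[0x0a]=0x87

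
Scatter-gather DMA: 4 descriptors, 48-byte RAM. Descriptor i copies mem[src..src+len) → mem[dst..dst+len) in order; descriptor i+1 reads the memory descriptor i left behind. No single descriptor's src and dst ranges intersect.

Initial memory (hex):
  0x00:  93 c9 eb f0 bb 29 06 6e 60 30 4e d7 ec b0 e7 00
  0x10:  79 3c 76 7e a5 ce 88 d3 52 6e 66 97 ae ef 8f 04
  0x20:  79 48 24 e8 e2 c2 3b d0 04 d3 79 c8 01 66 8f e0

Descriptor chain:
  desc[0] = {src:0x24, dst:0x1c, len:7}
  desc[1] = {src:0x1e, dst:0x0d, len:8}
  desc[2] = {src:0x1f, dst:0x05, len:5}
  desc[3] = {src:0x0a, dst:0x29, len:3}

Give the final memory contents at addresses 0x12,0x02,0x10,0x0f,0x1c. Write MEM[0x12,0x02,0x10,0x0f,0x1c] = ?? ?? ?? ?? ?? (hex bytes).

MEM[0x12,0x02,0x10,0x0f,0x1c] = e8 eb d3 04 e2

#0 dst[0x1c+7] := {0xe2,0xc2,0x3b,0xd0,0x04,0xd3,0x79}
#1 dst[0x0d+8] := {0x3b,0xd0,0x04,0xd3,0x79,0xe8,0xe2,0xc2}
#2 dst[0x05+5] := {0xd0,0x04,0xd3,0x79,0xe8}
#3 dst[0x29+3] := {0x4e,0xd7,0xec}
query mem[0x12]=0xe8, mem[0x02]=0xeb, mem[0x10]=0xd3, mem[0x0f]=0x04, mem[0x1c]=0xe2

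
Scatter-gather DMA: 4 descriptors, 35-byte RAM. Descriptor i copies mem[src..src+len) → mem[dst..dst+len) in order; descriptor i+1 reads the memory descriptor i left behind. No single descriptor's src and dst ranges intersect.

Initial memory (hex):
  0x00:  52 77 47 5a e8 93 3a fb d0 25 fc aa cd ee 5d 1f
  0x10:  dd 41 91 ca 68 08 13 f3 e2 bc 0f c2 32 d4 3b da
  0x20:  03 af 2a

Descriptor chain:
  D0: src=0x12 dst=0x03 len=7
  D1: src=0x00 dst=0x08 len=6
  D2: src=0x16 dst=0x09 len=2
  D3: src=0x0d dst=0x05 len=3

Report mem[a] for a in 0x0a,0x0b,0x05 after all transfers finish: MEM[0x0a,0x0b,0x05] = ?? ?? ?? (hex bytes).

D0: mem[0x03..0x09] <- [91 ca 68 08 13 f3 e2]
D1: mem[0x08..0x0d] <- [52 77 47 91 ca 68]
D2: mem[0x09..0x0a] <- [13 f3]
D3: mem[0x05..0x07] <- [68 5d 1f]
query mem[0x0a]=0xf3, mem[0x0b]=0x91, mem[0x05]=0x68

MEM[0x0a,0x0b,0x05] = f3 91 68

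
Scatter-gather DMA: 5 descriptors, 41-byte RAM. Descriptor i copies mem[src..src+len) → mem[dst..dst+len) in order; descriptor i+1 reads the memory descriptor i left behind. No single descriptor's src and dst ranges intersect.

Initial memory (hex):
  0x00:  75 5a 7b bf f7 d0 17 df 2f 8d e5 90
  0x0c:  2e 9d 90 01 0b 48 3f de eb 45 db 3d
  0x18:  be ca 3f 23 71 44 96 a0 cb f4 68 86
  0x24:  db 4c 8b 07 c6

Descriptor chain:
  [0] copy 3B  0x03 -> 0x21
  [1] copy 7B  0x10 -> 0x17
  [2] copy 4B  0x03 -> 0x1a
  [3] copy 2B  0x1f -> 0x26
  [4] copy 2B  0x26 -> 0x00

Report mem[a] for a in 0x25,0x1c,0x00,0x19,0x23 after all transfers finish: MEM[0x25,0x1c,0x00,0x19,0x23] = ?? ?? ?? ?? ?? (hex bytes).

MEM[0x25,0x1c,0x00,0x19,0x23] = 4c d0 a0 3f d0

D0: mem[0x21..0x23] <- [bf f7 d0]
D1: mem[0x17..0x1d] <- [0b 48 3f de eb 45 db]
D2: mem[0x1a..0x1d] <- [bf f7 d0 17]
D3: mem[0x26..0x27] <- [a0 cb]
D4: mem[0x00..0x01] <- [a0 cb]
query mem[0x25]=0x4c, mem[0x1c]=0xd0, mem[0x00]=0xa0, mem[0x19]=0x3f, mem[0x23]=0xd0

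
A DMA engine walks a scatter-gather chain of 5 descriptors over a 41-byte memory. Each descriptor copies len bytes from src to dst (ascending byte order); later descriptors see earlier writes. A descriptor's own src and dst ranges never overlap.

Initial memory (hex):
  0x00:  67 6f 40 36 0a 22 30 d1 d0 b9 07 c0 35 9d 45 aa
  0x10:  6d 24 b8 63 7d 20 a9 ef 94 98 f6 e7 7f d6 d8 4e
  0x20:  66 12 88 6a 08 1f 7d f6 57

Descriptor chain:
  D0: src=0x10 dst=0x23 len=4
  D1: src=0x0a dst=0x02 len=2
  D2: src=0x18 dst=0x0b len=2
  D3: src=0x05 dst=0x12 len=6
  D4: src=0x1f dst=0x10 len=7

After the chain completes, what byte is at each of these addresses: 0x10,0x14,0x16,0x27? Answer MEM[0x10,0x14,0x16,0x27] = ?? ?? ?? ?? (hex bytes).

MEM[0x10,0x14,0x16,0x27] = 4e 6d b8 f6

D0: mem[0x23..0x26] <- [6d 24 b8 63]
D1: mem[0x02..0x03] <- [07 c0]
D2: mem[0x0b..0x0c] <- [94 98]
D3: mem[0x12..0x17] <- [22 30 d1 d0 b9 07]
D4: mem[0x10..0x16] <- [4e 66 12 88 6d 24 b8]
query mem[0x10]=0x4e, mem[0x14]=0x6d, mem[0x16]=0xb8, mem[0x27]=0xf6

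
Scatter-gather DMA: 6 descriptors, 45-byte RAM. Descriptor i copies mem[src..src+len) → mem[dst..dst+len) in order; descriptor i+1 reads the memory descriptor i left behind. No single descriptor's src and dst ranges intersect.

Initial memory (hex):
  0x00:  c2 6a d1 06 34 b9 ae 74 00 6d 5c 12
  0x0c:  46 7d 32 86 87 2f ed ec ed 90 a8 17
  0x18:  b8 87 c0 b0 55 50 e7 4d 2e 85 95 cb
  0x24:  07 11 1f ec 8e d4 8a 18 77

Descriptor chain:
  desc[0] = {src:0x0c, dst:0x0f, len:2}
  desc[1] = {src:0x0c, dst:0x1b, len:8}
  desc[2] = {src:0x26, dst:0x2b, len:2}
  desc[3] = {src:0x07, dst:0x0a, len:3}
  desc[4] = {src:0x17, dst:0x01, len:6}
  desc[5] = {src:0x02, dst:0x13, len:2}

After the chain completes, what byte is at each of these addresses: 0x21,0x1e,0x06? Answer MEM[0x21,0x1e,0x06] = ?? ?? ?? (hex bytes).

MEM[0x21,0x1e,0x06] = ed 46 7d

[0] 0x0c->0x0f len=2 : 46 7d
[1] 0x0c->0x1b len=8 : 46 7d 32 46 7d 2f ed ec
[2] 0x26->0x2b len=2 : 1f ec
[3] 0x07->0x0a len=3 : 74 00 6d
[4] 0x17->0x01 len=6 : 17 b8 87 c0 46 7d
[5] 0x02->0x13 len=2 : b8 87
query mem[0x21]=0xed, mem[0x1e]=0x46, mem[0x06]=0x7d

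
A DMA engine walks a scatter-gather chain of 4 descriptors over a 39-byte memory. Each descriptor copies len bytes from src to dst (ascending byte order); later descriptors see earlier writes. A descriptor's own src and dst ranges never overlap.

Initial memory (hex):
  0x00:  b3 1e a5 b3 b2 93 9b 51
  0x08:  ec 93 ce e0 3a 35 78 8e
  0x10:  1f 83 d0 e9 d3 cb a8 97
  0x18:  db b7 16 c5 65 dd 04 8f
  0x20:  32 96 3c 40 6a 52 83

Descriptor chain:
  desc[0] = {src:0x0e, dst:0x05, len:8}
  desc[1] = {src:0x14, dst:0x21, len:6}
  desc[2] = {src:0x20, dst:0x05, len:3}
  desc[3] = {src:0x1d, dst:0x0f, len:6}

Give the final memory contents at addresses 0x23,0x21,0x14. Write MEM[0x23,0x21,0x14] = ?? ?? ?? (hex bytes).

  after D0: wrote 8B at 0x05 = 788e1f83d0e9d3cb
  after D1: wrote 6B at 0x21 = d3cba897dbb7
  after D2: wrote 3B at 0x05 = 32d3cb
  after D3: wrote 6B at 0x0f = dd048f32d3cb
query mem[0x23]=0xa8, mem[0x21]=0xd3, mem[0x14]=0xcb

MEM[0x23,0x21,0x14] = a8 d3 cb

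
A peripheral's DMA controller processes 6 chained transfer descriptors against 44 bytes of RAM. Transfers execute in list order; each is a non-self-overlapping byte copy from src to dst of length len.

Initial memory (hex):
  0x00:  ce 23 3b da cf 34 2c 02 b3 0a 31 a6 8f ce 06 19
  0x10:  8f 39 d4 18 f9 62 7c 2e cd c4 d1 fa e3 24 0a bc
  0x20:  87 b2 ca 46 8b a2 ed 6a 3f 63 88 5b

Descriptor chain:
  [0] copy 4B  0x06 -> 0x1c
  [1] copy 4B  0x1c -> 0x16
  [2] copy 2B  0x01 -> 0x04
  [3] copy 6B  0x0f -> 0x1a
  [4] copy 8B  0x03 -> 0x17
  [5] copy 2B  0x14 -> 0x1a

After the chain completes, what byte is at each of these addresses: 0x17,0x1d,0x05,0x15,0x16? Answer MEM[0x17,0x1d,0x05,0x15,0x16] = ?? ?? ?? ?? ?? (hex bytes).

D0: mem[0x1c..0x1f] <- [2c 02 b3 0a]
D1: mem[0x16..0x19] <- [2c 02 b3 0a]
D2: mem[0x04..0x05] <- [23 3b]
D3: mem[0x1a..0x1f] <- [19 8f 39 d4 18 f9]
D4: mem[0x17..0x1e] <- [da 23 3b 2c 02 b3 0a 31]
D5: mem[0x1a..0x1b] <- [f9 62]
query mem[0x17]=0xda, mem[0x1d]=0x0a, mem[0x05]=0x3b, mem[0x15]=0x62, mem[0x16]=0x2c

MEM[0x17,0x1d,0x05,0x15,0x16] = da 0a 3b 62 2c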